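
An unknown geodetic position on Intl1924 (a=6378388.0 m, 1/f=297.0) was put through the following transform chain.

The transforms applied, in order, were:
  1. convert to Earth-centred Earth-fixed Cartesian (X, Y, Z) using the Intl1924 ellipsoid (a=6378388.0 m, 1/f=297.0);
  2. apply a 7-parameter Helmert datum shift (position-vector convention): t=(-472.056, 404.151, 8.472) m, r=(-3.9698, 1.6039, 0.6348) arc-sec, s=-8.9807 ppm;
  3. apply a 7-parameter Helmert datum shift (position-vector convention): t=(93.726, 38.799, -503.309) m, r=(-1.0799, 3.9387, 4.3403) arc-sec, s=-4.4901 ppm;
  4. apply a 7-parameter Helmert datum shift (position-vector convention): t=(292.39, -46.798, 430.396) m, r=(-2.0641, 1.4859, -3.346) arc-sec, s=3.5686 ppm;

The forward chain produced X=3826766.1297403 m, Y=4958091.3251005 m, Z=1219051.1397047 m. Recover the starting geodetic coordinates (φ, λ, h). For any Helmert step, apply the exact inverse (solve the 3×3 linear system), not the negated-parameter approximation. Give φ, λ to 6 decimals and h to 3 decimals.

φ=11.090765°, λ=52.335011°, h=2885.151 m

start: X=3826766.1297, Y=4958091.3251, Z=1219051.1397 m
→ Helmert⁻¹: X=3826370.8746, Y=4958170.3049, Z=1218693.5761
→ Helmert⁻¹: X=3826375.3755, Y=4958066.8689, Z=1219301.3835
→ Helmert⁻¹: X=3826887.5751, Y=4957671.9946, Z=1219429.0353
→ geod (Bowring, a=6378388.000): φ=11.09076500°, λ=52.33501100°, h=2885.1510 m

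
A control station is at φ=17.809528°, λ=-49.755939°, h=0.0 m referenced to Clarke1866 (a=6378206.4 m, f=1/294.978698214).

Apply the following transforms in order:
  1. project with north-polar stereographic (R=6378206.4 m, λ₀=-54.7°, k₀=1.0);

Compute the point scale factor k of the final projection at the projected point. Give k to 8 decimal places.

1.53156521

start: φ=17.809528°, λ=-49.755939°, h=0.000 m
→ into stereo (λ₀=-54.7°): φ=17.80952800°, λ−λ₀=4.94406100°
scale k = 1.53156521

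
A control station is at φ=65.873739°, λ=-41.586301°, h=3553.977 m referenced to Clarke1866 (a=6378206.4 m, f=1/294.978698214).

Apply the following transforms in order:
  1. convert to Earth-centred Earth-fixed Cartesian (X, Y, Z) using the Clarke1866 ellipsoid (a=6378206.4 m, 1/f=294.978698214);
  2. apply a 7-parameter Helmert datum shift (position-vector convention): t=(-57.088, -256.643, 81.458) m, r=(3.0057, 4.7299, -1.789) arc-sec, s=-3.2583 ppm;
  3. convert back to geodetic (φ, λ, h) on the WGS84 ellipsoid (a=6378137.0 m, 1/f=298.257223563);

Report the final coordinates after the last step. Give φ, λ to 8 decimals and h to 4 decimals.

φ=65.86986904°, λ=-41.59128269°, h=3530.6927 m

start: φ=65.873739°, λ=-41.586301°, h=3553.977 m
→ ECEF (a=6378206.400, f=1/294.978698214): X=1956593.1147, Y=-1736308.2713, Z=5801260.3701
→ Helmert 7p (PV): X=1956647.6215, Y=-1736660.7629, Z=5801252.7574
→ geod (Bowring, a=6378137.000): φ=65.86986904°, λ=-41.59128269°, h=3530.6927 m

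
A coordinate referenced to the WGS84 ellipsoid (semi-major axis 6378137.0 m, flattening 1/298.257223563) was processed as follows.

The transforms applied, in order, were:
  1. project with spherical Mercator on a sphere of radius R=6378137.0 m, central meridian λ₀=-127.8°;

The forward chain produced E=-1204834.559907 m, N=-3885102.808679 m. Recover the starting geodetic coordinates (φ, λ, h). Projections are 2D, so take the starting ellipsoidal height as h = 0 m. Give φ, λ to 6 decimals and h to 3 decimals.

φ=-32.923112°, λ=-138.623213°, h=0.000 m

start: E=-1204834.5599, N=-3885102.8087 m
→ merc⁻¹: φ=-32.92311200°, λ=-138.62321300°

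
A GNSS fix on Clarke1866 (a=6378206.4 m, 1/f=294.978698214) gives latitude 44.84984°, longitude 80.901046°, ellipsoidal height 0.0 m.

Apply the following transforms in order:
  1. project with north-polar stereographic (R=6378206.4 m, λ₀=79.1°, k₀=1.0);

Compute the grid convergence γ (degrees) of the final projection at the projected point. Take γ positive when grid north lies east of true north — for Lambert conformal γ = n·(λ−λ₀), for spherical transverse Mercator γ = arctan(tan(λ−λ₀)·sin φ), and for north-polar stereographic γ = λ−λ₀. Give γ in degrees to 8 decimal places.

1.80104600

start: φ=44.849840°, λ=80.901046°, h=0.000 m
→ into stereo (λ₀=79.1°): φ=44.84984000°, λ−λ₀=1.80104600°
convergence γ = 1.80104600°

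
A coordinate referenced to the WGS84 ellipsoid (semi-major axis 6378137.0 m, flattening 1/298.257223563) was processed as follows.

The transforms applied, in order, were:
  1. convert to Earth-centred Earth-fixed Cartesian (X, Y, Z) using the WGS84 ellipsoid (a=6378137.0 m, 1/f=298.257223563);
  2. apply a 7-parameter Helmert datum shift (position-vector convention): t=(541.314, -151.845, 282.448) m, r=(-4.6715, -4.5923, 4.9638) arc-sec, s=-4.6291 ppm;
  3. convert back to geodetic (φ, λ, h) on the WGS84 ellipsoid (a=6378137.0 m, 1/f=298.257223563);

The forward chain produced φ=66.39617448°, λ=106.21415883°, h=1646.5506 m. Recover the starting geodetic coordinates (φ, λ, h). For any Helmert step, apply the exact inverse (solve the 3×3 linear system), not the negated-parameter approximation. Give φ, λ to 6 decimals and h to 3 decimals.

start: φ=66.396174°, λ=106.214159°, h=1646.551 m
→ ECEF (a=6378137.000, f=1/298.257223563): X=-715310.1981, Y=2459844.7749, Z=5823285.3036
→ Helmert⁻¹: X=-715665.9819, Y=2459893.3482, Z=5823101.4565
→ geod (Bowring, a=6378137.000): φ=66.39431500°, λ=106.22149600°, h=1536.5510 m

φ=66.394315°, λ=106.221496°, h=1536.551 m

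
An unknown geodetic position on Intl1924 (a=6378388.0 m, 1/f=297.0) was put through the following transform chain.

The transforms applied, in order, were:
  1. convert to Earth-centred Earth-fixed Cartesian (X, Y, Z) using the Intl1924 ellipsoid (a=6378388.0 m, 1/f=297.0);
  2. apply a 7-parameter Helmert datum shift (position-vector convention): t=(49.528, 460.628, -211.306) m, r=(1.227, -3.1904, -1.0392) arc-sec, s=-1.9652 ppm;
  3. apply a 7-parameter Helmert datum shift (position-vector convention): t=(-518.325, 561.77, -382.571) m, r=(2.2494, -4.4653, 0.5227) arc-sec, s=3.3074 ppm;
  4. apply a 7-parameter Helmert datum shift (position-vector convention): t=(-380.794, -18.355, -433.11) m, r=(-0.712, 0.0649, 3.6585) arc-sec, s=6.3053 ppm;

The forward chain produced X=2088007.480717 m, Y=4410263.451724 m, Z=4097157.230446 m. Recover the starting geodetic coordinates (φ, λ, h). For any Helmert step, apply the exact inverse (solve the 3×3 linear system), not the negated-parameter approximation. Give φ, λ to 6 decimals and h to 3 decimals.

φ=40.217681°, λ=64.648862°, h=2286.517 m

start: X=2088007.4807, Y=4410263.4517, Z=4097157.2304 m
→ Helmert⁻¹: X=2088452.0410, Y=4410202.8117, Z=4097580.3847
→ Helmert⁻¹: X=2089063.3435, Y=4409665.8522, Z=4097856.0881
→ Helmert⁻¹: X=2089059.0923, Y=4409248.7919, Z=4098016.9060
→ geod (Bowring, a=6378388.000): φ=40.21768100°, λ=64.64886200°, h=2286.5170 m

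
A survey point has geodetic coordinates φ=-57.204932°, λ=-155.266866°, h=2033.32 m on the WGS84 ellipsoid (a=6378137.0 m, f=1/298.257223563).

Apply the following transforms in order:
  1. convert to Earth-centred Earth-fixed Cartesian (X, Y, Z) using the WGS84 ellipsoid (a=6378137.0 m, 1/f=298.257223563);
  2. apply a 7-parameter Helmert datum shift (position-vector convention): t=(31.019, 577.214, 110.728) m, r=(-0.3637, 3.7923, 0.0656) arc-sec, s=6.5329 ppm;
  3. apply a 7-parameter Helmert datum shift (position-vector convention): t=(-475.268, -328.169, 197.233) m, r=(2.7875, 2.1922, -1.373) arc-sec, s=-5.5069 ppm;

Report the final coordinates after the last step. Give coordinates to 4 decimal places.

X=-3146781.8909 m, Y=-1448951.3252 m, Z=-5339627.8602 m

start: φ=-57.204932°, λ=-155.266866°, h=2033.320 m
→ ECEF (a=6378137.000, f=1/298.257223563): X=-3146170.2999, Y=-1449281.5701, Z=-5340004.6019
→ Helmert 7p (PV): X=-3146257.5534, Y=-1448724.2406, Z=-5339868.3596
→ Helmert 7p (PV): X=-3146781.8909, Y=-1448951.3252, Z=-5339627.8602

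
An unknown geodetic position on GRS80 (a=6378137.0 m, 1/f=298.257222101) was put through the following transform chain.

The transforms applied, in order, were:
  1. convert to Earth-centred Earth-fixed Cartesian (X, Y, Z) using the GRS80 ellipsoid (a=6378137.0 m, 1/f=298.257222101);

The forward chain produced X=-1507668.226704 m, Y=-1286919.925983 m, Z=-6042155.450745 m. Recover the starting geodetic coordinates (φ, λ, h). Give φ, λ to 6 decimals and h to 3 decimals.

start: X=-1507668.2267, Y=-1286919.9260, Z=-6042155.4507 m
→ geod (Bowring, a=6378137.000): φ=-71.95075600°, λ=-139.51649300°, h=178.2240 m

φ=-71.950756°, λ=-139.516493°, h=178.224 m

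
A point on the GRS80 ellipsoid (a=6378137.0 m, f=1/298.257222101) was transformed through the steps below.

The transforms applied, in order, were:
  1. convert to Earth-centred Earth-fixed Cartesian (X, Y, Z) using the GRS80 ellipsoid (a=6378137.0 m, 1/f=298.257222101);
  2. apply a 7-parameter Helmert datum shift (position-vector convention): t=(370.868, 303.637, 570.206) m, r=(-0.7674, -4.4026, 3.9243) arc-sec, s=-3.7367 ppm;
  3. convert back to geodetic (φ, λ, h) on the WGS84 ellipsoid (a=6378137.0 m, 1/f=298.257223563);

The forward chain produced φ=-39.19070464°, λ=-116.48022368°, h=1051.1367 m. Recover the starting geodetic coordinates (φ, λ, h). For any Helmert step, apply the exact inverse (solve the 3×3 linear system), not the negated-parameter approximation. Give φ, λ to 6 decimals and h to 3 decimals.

start: φ=-39.190705°, λ=-116.480224°, h=1051.137 m
→ ECEF (a=6378137.000, f=1/298.257223563): X=-2207502.6985, Y=-4431395.1888, Z=-4009412.3929
→ Helmert⁻¹: X=-2208051.7218, Y=-4431658.4575, Z=-4009966.9413
→ geod (Bowring, a=6378137.000): φ=-39.19184100°, λ=-116.48455200°, h=1773.9430 m

φ=-39.191841°, λ=-116.484552°, h=1773.943 m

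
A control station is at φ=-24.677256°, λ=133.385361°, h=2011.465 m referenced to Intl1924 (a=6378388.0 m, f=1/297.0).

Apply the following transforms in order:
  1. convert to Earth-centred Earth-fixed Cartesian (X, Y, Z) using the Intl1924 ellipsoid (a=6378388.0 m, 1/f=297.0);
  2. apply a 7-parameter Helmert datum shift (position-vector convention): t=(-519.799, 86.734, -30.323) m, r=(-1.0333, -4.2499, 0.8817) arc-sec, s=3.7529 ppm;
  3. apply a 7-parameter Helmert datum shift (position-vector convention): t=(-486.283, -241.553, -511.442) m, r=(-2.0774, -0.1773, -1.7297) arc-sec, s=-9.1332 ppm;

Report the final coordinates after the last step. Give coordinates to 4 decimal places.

X=-3985698.0969 m, Y=4215750.8978 m, Z=-2648182.8495 m

start: φ=-24.677256°, λ=133.385361°, h=2011.465 m
→ ECEF (a=6378388.000, f=1/297.0): X=-3984787.6173, Y=4215951.9430, Z=-2647506.2197
→ Helmert 7p (PV): X=-3985285.8427, Y=4216024.2026, Z=-2647649.7020
→ Helmert 7p (PV): X=-3985698.0969, Y=4215750.8978, Z=-2648182.8495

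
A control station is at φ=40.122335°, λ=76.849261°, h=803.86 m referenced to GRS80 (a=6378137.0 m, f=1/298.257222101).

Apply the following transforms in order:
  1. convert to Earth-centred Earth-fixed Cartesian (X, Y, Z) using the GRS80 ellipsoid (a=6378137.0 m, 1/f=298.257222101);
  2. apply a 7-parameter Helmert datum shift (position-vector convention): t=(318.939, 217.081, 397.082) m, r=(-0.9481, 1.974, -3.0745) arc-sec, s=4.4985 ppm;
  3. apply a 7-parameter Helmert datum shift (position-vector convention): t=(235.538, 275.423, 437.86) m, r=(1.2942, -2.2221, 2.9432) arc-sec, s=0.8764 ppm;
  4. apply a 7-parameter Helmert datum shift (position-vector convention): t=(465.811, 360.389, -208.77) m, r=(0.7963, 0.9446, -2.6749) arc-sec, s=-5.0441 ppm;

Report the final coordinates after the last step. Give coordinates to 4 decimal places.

start: φ=40.122335°, λ=76.849261°, h=803.860 m
→ ECEF (a=6378137.000, f=1/298.257222101): X=1111309.0036, Y=4756481.1041, Z=4088899.8826
→ Helmert 7p (PV): X=1111742.9722, Y=4756721.8121, Z=4089282.8597
→ Helmert 7p (PV): X=1111867.5566, Y=4756991.6093, Z=4089766.1263
→ Helmert 7p (PV): X=1112408.1781, Y=4757297.7959, Z=4089549.9999

X=1112408.1781 m, Y=4757297.7959 m, Z=4089549.9999 m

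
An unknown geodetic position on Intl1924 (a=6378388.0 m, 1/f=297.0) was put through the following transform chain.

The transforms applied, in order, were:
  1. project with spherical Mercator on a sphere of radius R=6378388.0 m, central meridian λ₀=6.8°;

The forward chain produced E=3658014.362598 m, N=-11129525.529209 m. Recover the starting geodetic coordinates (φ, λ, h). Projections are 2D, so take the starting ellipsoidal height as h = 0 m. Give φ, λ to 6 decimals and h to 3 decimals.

φ=-70.184665°, λ=39.659209°, h=0.000 m

start: E=3658014.3626, N=-11129525.5292 m
→ merc⁻¹: φ=-70.18466500°, λ=39.65920900°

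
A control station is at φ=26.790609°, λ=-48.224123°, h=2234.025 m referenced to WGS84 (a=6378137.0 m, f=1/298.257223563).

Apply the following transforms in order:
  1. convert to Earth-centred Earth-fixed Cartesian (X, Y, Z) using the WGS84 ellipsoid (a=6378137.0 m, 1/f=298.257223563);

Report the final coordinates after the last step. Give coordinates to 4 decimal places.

start: φ=26.790609°, λ=-48.224123°, h=2234.025 m
→ ECEF (a=6378137.000, f=1/298.257223563): X=3797029.8138, Y=-4250346.8424, Z=2858531.1536

X=3797029.8138 m, Y=-4250346.8424 m, Z=2858531.1536 m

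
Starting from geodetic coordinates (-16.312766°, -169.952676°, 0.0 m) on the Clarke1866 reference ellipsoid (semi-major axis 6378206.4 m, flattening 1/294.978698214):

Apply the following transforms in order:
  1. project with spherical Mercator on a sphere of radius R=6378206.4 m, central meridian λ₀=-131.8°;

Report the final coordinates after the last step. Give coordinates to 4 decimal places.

start: φ=-16.312766°, λ=-169.952676°, h=0.000 m
→ merc (R=6378206.4, λ₀=-131.8°): E=-4247182.6775, N=-1840991.4103

E=-4247182.6775 m, N=-1840991.4103 m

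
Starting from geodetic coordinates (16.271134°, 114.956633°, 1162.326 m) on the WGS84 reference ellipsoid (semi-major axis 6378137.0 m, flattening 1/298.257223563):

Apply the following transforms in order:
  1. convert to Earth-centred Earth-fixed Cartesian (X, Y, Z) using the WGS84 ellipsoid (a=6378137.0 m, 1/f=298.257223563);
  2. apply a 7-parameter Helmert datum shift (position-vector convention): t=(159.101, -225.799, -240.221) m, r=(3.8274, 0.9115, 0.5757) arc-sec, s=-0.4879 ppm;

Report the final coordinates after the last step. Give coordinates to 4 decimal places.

X=-2584348.8358 m, Y=5553183.1792 m, Z=1775748.7943 m

start: φ=16.271134°, λ=114.956633°, h=1162.326 m
→ ECEF (a=6378137.000, f=1/298.257223563): X=-2584501.5454, Y=5553451.8540, Z=1775875.4122
→ Helmert 7p (PV): X=-2584348.8358, Y=5553183.1792, Z=1775748.7943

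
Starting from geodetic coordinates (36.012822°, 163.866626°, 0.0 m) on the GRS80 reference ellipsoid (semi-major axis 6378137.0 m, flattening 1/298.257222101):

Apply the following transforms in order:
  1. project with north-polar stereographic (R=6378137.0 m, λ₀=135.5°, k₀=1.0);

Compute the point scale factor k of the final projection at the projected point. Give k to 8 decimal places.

start: φ=36.012822°, λ=163.866626°, h=0.000 m
→ into stereo (λ₀=135.5°): φ=36.01282200°, λ−λ₀=28.36662600°
scale k = 1.25947258

1.25947258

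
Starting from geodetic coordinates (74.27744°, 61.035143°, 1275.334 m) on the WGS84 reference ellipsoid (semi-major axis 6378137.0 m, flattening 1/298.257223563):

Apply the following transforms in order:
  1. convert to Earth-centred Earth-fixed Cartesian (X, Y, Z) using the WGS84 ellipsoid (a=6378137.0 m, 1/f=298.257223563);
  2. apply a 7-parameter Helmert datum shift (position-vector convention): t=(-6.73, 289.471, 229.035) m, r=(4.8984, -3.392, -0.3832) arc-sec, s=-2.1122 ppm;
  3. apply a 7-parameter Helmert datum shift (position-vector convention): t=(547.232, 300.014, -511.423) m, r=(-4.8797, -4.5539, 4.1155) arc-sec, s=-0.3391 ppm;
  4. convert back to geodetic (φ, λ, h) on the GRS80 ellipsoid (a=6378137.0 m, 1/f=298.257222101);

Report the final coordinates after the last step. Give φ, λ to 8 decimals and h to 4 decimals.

φ=74.27111779°, λ=61.03679177°, h=1198.8519 m

start: φ=74.277440°, λ=61.035143°, h=1275.334 m
→ ECEF (a=6378137.000, f=1/298.257223563): X=839765.9276, Y=1517171.7166, Z=6118629.3275
→ Helmert 7p (PV): X=839659.6225, Y=1517311.1173, Z=6118895.2784
→ Helmert 7p (PV): X=840041.2031, Y=1517772.1276, Z=6118364.4227
→ geod (Bowring, a=6378137.000): φ=74.27111779°, λ=61.03679177°, h=1198.8519 m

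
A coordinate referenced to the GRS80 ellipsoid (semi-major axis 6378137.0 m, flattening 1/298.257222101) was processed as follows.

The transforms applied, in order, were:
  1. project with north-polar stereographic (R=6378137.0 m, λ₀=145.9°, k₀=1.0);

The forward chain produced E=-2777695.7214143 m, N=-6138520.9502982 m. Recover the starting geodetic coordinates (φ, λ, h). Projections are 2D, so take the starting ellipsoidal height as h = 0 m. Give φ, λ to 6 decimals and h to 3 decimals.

start: E=-2777695.7214, N=-6138520.9503 m
→ stereo⁻¹: φ=34.31489800°, λ=121.55313200°

φ=34.314898°, λ=121.553132°, h=0.000 m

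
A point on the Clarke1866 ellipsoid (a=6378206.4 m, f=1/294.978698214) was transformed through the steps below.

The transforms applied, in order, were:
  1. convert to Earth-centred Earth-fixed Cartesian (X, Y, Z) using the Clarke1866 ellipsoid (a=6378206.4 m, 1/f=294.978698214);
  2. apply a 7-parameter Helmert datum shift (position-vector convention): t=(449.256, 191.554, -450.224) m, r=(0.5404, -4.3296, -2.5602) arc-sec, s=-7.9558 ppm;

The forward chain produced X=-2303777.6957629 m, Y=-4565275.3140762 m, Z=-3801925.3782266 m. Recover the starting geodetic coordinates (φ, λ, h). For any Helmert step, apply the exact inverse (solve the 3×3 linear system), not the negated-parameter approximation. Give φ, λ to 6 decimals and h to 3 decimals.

φ=-36.810937°, λ=-116.780473°, h=1704.483 m

start: X=-2303777.6958, Y=-4565275.3141, Z=-3801925.3782 m
→ Helmert⁻¹: X=-2304268.4097, Y=-4565541.7509, Z=-3801445.0691
→ geod (Bowring, a=6378206.400): φ=-36.81093700°, λ=-116.78047300°, h=1704.4830 m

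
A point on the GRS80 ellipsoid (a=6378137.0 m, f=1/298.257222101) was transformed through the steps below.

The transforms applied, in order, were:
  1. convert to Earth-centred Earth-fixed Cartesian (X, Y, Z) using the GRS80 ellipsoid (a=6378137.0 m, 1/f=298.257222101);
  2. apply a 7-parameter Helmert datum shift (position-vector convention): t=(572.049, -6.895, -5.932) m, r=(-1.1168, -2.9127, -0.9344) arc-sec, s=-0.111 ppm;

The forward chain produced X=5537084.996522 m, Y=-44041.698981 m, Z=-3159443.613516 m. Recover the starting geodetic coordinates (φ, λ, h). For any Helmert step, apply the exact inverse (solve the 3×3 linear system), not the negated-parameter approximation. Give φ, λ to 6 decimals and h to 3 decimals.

start: X=5537084.9965, Y=-44041.6990, Z=-3159443.6135 m
→ Helmert⁻¹: X=5536469.1453, Y=-43992.6212, Z=-3159516.4518
→ geod (Bowring, a=6378137.000): φ=-29.87738200°, λ=-0.45526100°, h=1849.5090 m

φ=-29.877382°, λ=-0.455261°, h=1849.509 m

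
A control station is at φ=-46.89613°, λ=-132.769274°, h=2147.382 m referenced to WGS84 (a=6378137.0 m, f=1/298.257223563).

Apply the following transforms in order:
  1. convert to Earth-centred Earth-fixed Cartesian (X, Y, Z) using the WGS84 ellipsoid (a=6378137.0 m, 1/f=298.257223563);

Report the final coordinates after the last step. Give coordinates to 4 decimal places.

start: φ=-46.896130°, λ=-132.769274°, h=2147.382 m
→ ECEF (a=6378137.000, f=1/298.257223563): X=-2965804.1209, Y=-3206224.3648, Z=-4635449.7981

X=-2965804.1209 m, Y=-3206224.3648 m, Z=-4635449.7981 m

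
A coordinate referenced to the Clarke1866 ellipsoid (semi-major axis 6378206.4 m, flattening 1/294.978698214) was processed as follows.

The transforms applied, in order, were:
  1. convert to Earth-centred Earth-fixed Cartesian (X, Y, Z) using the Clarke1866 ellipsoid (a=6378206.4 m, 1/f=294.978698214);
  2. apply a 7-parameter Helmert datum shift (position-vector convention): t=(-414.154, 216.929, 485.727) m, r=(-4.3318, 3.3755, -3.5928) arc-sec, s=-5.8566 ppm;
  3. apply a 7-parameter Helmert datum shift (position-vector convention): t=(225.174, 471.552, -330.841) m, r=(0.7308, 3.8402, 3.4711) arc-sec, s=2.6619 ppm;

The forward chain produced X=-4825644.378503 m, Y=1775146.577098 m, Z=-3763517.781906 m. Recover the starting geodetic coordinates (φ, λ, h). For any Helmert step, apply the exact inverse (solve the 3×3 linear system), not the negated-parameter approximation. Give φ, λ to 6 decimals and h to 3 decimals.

φ=-36.392653°, λ=159.808920°, h=1114.609 m

start: X=-4825644.3785, Y=1775146.5771, Z=-3763517.7819 m
→ Helmert⁻¹: X=-4825756.7767, Y=1774738.1774, Z=-3763273.0567
→ Helmert⁻¹: X=-4825340.1978, Y=1774526.6361, Z=-3763822.5257
→ geod (Bowring, a=6378206.400): φ=-36.39265300°, λ=159.80892000°, h=1114.6090 m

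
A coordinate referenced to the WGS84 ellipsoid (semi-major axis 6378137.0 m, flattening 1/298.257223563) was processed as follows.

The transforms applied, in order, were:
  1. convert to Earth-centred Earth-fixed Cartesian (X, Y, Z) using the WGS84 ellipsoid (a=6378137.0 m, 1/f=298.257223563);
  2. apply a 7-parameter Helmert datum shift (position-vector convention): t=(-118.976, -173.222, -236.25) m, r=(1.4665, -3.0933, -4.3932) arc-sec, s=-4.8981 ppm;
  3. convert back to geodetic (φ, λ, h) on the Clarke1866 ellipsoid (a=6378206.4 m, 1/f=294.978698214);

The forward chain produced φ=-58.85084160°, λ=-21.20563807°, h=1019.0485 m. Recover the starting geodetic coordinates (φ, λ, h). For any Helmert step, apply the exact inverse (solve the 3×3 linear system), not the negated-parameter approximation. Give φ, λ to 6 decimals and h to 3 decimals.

φ=-58.848131°, λ=-21.202010°, h=768.524 m

start: φ=-58.850842°, λ=-21.205638°, h=1019.048 m
→ ECEF (a=6378206.400, f=1/294.978698214): X=3083987.5585, Y=-1196549.0833, Z=-5436033.5417
→ Helmert⁻¹: X=3084065.6016, Y=-1196354.6822, Z=-5435861.6620
→ geod (Bowring, a=6378137.000): φ=-58.84813100°, λ=-21.20201000°, h=768.5240 m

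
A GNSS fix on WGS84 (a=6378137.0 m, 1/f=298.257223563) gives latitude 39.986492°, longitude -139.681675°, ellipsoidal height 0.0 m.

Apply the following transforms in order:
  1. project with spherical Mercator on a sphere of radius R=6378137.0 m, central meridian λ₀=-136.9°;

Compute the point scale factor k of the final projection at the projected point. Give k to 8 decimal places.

1.30514913

start: φ=39.986492°, λ=-139.681675°, h=0.000 m
→ into merc (λ₀=-136.9°): φ=39.98649200°, λ−λ₀=-2.78167500°
scale k = 1.30514913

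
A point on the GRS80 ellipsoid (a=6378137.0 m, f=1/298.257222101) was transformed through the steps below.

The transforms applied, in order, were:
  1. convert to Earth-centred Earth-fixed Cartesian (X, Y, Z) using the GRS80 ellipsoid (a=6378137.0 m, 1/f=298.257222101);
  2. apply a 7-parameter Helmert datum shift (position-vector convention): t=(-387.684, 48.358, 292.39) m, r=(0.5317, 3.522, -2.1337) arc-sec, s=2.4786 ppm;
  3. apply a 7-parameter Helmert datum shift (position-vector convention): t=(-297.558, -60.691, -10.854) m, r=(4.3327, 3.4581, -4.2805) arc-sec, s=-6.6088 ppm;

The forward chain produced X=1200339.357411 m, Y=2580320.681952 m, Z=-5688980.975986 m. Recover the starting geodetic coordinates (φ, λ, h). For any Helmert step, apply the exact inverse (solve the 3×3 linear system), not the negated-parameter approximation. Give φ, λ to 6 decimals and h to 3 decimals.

start: X=1200339.3574, Y=2580320.6820, Z=-5688980.9760 m
→ Helmert⁻¹: X=1200686.6813, Y=2580303.8422, Z=-5689041.7902
→ Helmert⁻¹: X=1201141.8428, Y=2580246.8483, Z=-5689306.2202
→ geod (Bowring, a=6378137.000): φ=-63.57677400°, λ=65.03734800°, h=479.5990 m

φ=-63.576774°, λ=65.037348°, h=479.599 m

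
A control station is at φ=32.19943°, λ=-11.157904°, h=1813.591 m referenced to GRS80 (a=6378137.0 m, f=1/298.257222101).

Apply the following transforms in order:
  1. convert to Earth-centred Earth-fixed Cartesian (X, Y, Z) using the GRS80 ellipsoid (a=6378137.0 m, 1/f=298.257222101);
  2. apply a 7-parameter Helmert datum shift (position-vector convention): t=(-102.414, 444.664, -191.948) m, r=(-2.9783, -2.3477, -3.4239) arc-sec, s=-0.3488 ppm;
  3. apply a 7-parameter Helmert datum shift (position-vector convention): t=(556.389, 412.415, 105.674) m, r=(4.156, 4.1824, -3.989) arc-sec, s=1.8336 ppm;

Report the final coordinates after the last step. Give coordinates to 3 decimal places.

start: φ=32.199430°, λ=-11.157904°, h=1813.591 m
→ ECEF (a=6378137.000, f=1/298.257222101): X=5301695.7741, Y=-1045716.6742, Z=3380131.5691
→ Helmert 7p (PV): X=5301535.6799, Y=-1045310.8447, Z=3380013.8851
→ Helmert 7p (PV): X=5302150.1104, Y=-1045070.9777, Z=3379997.1962

X=5302150.110 m, Y=-1045070.978 m, Z=3379997.196 m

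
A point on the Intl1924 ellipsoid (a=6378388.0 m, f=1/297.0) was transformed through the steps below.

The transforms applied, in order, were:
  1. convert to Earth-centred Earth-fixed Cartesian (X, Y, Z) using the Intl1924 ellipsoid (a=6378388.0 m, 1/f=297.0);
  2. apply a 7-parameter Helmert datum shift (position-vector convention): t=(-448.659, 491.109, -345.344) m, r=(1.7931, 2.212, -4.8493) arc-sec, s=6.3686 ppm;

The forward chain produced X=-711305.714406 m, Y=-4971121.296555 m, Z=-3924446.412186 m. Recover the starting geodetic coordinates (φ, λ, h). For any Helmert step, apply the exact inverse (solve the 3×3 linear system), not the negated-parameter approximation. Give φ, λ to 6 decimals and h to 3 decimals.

φ=-38.189617°, λ=-98.135303°, h=3184.223 m

start: X=-711305.7144, Y=-4971121.2966, Z=-3924446.4122 m
→ Helmert⁻¹: X=-710693.5631, Y=-4971631.5644, Z=-3924040.4795
→ geod (Bowring, a=6378388.000): φ=-38.18961700°, λ=-98.13530300°, h=3184.2230 m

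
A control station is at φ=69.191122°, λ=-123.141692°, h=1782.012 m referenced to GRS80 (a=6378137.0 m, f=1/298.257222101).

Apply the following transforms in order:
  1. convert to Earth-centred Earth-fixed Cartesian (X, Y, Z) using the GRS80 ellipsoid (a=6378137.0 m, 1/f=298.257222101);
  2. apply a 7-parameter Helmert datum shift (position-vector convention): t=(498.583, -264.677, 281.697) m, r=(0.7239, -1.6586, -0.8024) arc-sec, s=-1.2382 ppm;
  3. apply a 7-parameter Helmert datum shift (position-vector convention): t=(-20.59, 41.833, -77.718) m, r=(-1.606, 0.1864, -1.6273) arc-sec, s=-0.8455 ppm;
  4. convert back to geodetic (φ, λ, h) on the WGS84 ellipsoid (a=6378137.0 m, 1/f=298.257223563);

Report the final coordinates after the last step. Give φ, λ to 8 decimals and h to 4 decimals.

φ=69.19237902°, λ=-123.13045268°, h=1932.8966 m

start: φ=69.191122°, λ=-123.141692°, h=1782.012 m
→ ECEF (a=6378137.000, f=1/298.257222101): X=-1242748.2813, Y=-1903343.1390, Z=5941245.7901
→ Helmert 7p (PV): X=-1242303.3380, Y=-1903621.4759, Z=5941503.4576
→ Helmert 7p (PV): X=-1242332.5268, Y=-1903521.9713, Z=5941436.6605
→ geod (Bowring, a=6378137.000): φ=69.19237902°, λ=-123.13045268°, h=1932.8966 m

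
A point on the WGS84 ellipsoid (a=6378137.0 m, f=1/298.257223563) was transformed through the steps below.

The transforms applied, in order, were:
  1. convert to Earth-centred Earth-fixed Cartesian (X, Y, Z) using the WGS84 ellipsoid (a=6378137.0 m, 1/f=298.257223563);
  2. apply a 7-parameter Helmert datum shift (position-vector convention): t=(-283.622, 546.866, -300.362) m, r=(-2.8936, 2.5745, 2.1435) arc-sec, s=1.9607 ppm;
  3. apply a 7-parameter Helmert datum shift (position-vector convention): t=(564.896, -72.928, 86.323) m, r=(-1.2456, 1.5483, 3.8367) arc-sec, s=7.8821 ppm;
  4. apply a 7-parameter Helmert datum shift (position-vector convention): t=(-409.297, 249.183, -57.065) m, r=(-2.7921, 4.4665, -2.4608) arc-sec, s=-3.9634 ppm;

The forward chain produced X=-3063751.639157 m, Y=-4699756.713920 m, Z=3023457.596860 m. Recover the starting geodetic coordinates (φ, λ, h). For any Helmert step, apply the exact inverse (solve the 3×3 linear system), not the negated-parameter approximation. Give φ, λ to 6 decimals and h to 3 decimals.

φ=28.479151°, λ=-123.096521°, h=292.379 m

start: X=-3063751.6392, Y=-4699756.7139, Z=3023457.5969 m
→ Helmert⁻¹: X=-3063363.8791, Y=-4700101.9980, Z=3023396.6878
→ Helmert⁻¹: X=-3064014.7417, Y=-4699953.2877, Z=3023235.1530
→ Helmert⁻¹: X=-3063811.6972, Y=-4700501.5128, Z=3023425.4044
→ geod (Bowring, a=6378137.000): φ=28.47915100°, λ=-123.09652100°, h=292.3790 m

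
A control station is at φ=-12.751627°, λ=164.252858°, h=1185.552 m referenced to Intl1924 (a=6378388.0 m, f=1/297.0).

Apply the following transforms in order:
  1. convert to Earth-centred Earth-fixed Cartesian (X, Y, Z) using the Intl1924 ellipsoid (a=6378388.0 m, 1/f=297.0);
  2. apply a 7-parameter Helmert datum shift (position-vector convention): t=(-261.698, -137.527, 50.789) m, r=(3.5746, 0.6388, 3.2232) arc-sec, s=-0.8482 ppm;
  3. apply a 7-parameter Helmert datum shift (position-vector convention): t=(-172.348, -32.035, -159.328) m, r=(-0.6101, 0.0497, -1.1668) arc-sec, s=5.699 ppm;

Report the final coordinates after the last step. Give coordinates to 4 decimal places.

X=-5990165.6433 m, Y=1688741.2471 m, Z=-1398967.6801 m

start: φ=-12.751627°, λ=164.252858°, h=1185.552 m
→ ECEF (a=6378388.000, f=1/297.0): X=-5989681.0321, Y=1688942.2254, Z=-1398896.6238
→ Helmert 7p (PV): X=-5989968.3743, Y=1688733.9112, Z=-1398796.8287
→ Helmert 7p (PV): X=-5990165.6433, Y=1688741.2471, Z=-1398967.6801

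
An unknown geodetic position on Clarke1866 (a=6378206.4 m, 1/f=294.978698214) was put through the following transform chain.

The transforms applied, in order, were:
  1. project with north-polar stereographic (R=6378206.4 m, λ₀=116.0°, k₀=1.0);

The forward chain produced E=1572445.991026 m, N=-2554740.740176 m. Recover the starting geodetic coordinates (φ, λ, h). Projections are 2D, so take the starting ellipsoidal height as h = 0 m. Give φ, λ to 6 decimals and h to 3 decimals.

φ=63.532816°, λ=147.612347°, h=0.000 m

start: E=1572445.9910, N=-2554740.7402 m
→ stereo⁻¹: φ=63.53281600°, λ=147.61234700°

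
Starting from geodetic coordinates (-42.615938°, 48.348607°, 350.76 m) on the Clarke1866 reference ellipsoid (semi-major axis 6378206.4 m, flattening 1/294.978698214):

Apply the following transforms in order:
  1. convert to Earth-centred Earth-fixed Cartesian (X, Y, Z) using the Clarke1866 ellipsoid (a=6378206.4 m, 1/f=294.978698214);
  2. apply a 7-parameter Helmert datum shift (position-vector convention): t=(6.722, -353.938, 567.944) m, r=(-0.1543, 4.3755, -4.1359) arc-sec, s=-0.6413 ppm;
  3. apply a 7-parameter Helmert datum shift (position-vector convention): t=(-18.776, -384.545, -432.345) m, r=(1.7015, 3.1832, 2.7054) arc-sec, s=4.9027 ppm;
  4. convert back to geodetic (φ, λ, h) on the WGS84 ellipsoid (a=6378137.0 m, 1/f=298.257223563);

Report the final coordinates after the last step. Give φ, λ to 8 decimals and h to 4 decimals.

start: φ=-42.615938°, λ=48.348607°, h=350.760 m
→ ECEF (a=6378206.400, f=1/294.978698214): X=3124492.1280, Y=3512848.5862, Z=-4296237.5621
→ Helmert 7p (PV): X=3124476.1476, Y=3512426.5311, Z=-4295735.7707
→ Helmert 7p (PV): X=3124360.3256, Y=3512135.6240, Z=-4296208.4208
→ geod (Bowring, a=6378137.000): φ=-42.61739214°, λ=48.34403197°, h=-164.9281 m

φ=-42.61739214°, λ=48.34403197°, h=-164.9281 m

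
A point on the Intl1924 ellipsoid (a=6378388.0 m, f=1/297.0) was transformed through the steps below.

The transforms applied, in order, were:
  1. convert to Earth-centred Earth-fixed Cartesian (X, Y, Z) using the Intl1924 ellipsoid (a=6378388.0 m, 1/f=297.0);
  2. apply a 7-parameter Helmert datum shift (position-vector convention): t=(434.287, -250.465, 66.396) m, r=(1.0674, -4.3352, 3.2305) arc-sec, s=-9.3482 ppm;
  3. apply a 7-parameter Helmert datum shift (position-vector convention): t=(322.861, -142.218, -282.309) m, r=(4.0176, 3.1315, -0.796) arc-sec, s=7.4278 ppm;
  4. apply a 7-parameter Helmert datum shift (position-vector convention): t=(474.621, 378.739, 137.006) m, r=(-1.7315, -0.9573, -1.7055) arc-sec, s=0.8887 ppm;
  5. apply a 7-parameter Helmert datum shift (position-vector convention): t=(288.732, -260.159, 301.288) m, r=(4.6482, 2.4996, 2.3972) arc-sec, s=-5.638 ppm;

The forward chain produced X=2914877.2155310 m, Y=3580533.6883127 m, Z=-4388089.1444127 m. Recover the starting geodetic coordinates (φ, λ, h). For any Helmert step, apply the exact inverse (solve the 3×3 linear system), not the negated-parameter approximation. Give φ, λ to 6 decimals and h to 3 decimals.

start: X=2914877.2155, Y=3580533.6883, Z=-4388089.1444 m
→ Helmert⁻¹: X=2914699.7117, Y=3580681.2670, Z=-4388460.5438
→ Helmert⁻¹: X=2914172.5287, Y=3580360.2821, Z=-4388577.1192
→ Helmert⁻¹: X=2913880.8299, Y=3580401.6756, Z=-4388287.7153
→ Helmert⁻¹: X=2913437.6226, Y=3580617.2736, Z=-4388474.8979
→ geod (Bowring, a=6378388.000): φ=-43.74455400°, λ=50.86581600°, h=1108.3930 m

φ=-43.744554°, λ=50.865816°, h=1108.393 m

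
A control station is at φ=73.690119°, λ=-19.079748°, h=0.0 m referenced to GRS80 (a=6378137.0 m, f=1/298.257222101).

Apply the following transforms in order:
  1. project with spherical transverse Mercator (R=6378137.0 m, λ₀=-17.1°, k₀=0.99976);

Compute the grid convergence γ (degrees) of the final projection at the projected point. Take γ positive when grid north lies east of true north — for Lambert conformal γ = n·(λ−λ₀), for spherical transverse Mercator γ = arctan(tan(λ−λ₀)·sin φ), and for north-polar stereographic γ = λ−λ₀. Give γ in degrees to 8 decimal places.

start: φ=73.690119°, λ=-19.079748°, h=0.000 m
→ into tm (λ₀=-17.1°): φ=73.69011900°, λ−λ₀=-1.97974800°
convergence γ = -1.90013638°

-1.90013638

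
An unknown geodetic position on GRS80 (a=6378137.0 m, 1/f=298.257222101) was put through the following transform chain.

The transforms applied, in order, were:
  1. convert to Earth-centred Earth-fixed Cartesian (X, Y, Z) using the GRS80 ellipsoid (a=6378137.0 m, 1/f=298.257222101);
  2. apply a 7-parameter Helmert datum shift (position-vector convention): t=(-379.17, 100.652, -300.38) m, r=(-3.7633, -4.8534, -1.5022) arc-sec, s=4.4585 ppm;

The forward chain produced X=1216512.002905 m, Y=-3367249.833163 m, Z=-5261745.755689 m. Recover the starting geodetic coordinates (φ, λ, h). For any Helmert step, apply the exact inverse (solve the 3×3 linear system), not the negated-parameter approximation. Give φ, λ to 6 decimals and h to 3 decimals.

start: X=1216512.0029, Y=-3367249.8332, Z=-5261745.7557 m
→ Helmert⁻¹: X=1216786.4674, Y=-3367230.6139, Z=-5261511.9837
→ geod (Bowring, a=6378137.000): φ=-55.94437900°, λ=-70.13211100°, h=646.0800 m

φ=-55.944379°, λ=-70.132111°, h=646.080 m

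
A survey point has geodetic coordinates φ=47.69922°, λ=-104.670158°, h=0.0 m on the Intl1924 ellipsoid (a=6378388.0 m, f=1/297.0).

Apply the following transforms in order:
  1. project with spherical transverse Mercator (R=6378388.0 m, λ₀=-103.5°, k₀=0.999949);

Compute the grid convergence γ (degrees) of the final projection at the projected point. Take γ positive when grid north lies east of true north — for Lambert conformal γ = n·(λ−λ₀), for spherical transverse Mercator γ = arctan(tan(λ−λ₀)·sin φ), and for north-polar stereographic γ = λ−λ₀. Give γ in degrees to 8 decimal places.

-0.86552903

start: φ=47.699220°, λ=-104.670158°, h=0.000 m
→ into tm (λ₀=-103.5°): φ=47.69922000°, λ−λ₀=-1.17015800°
convergence γ = -0.86552903°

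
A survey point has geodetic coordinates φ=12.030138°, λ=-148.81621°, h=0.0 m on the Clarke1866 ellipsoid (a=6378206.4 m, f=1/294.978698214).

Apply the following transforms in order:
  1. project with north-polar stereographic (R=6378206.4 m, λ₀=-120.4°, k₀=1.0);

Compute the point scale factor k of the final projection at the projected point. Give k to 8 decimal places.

start: φ=12.030138°, λ=-148.816210°, h=0.000 m
→ into stereo (λ₀=-120.4°): φ=12.03013800°, λ−λ₀=-28.41621000°
scale k = 1.65504525

1.65504525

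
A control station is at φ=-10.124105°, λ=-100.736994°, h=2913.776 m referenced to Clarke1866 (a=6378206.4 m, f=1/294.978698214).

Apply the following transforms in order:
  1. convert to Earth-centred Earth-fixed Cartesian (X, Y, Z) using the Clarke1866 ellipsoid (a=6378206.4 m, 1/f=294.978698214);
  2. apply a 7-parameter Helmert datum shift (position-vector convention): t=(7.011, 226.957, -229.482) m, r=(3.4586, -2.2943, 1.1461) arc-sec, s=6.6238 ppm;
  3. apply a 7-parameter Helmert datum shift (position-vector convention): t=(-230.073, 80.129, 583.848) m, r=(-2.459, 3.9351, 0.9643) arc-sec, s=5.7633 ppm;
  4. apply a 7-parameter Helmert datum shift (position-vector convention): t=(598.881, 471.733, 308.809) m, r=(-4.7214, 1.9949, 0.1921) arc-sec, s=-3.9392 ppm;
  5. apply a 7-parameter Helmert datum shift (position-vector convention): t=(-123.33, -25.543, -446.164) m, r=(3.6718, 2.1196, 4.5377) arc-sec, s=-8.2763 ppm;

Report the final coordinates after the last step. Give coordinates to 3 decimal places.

X=-1169995.075 m, Y=-6171717.228 m, Z=-1113955.770 m

start: φ=-10.124105°, λ=-100.736994°, h=2913.776 m
→ ECEF (a=6378206.400, f=1/294.978698214): X=-1170420.9504, Y=-6172430.3543, Z=-1114206.7357
→ Helmert 7p (PV): X=-1170375.0015, Y=-6172232.1028, Z=-1114560.1154
→ Helmert 7p (PV): X=-1170604.2276, Y=-6172206.3052, Z=-1113886.7794
→ Helmert 7p (PV): X=-1170005.7600, Y=-6171736.8456, Z=-1113420.9798
→ Helmert 7p (PV): X=-1169995.0749, Y=-6171717.2284, Z=-1113955.7704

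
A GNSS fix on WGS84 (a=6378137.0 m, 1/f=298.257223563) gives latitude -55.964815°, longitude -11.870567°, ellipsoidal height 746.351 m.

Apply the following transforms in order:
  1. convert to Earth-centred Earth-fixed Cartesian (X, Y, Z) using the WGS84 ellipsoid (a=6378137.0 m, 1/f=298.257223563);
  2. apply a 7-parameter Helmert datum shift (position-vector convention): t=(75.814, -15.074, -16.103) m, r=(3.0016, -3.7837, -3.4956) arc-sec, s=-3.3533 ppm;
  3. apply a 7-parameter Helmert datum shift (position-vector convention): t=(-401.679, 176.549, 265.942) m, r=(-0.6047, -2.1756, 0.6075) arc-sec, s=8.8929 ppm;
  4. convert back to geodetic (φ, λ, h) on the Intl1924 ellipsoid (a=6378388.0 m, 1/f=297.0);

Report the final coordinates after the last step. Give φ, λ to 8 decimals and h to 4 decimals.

φ=-55.96546144°, λ=-11.86845322°, h=188.6546 m

start: φ=-55.964815°, λ=-11.870567°, h=746.351 m
→ ECEF (a=6378137.000, f=1/298.257223563): X=3501980.1832, Y=-736104.3107, Z=-5262869.0690
→ Helmert 7p (PV): X=3502128.3204, Y=-736099.6788, Z=-5262813.9961
→ Helmert 7p (PV): X=3501815.4641, Y=-735934.7901, Z=-5262555.7584
→ geod (Bowring, a=6378388.000): φ=-55.96546144°, λ=-11.86845322°, h=188.6546 m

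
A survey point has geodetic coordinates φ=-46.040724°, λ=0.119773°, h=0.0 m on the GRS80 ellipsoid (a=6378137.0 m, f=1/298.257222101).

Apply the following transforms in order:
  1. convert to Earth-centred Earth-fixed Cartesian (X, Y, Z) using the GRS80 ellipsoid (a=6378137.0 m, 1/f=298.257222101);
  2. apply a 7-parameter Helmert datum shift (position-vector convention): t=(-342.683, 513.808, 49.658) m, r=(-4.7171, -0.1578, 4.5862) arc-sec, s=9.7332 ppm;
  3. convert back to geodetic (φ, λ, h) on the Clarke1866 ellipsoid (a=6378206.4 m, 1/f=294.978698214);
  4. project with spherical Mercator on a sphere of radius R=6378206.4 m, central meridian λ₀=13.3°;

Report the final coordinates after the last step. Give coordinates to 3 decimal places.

E=-1466500.565 m, N=-5787581.893 m

start: φ=-46.040724°, λ=0.119773°, h=0.000 m
→ ECEF (a=6378137.000, f=1/298.257222101): X=4435053.1760, Y=9271.1959, Z=-4568390.7839
→ Helmert 7p (PV): X=4434756.9491, Y=9779.2302, Z=-4568382.4100
→ geod (Bowring, a=6378206.400): φ=-46.04472243°, λ=0.12634463°, h=-157.2025 m
→ merc (R=6378206.4, λ₀=13.3°): E=-1466500.5648, N=-5787581.8935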